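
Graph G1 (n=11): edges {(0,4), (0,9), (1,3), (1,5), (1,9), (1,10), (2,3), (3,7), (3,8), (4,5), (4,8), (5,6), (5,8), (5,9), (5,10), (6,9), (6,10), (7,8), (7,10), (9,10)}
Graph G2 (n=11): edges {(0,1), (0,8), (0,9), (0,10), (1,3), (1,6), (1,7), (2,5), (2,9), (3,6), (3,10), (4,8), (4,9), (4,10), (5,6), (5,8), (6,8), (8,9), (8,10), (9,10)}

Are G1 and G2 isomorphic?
Yes, isomorphic

The graphs are isomorphic.
One valid mapping φ: V(G1) → V(G2): 0→2, 1→0, 2→7, 3→1, 4→5, 5→8, 6→4, 7→3, 8→6, 9→9, 10→10

Verify φ preserves adjacency — for each edge of G1, its image is an edge of G2:
  (0,4) → (φ(0),φ(4)) = (2,5) ∈ E(G2) ✓
  (0,9) → (φ(0),φ(9)) = (2,9) ∈ E(G2) ✓
  (1,3) → (φ(1),φ(3)) = (0,1) ∈ E(G2) ✓
  (1,5) → (φ(1),φ(5)) = (0,8) ∈ E(G2) ✓
  (1,9) → (φ(1),φ(9)) = (0,9) ∈ E(G2) ✓
  (1,10) → (φ(1),φ(10)) = (0,10) ∈ E(G2) ✓
  (2,3) → (φ(2),φ(3)) = (1,7) ∈ E(G2) ✓
  (3,7) → (φ(3),φ(7)) = (1,3) ∈ E(G2) ✓
  (3,8) → (φ(3),φ(8)) = (1,6) ∈ E(G2) ✓
  (4,5) → (φ(4),φ(5)) = (5,8) ∈ E(G2) ✓
  (4,8) → (φ(4),φ(8)) = (5,6) ∈ E(G2) ✓
  (5,6) → (φ(5),φ(6)) = (4,8) ∈ E(G2) ✓
  (5,8) → (φ(5),φ(8)) = (6,8) ∈ E(G2) ✓
  (5,9) → (φ(5),φ(9)) = (8,9) ∈ E(G2) ✓
  (5,10) → (φ(5),φ(10)) = (8,10) ∈ E(G2) ✓
  (6,9) → (φ(6),φ(9)) = (4,9) ∈ E(G2) ✓
  (6,10) → (φ(6),φ(10)) = (4,10) ∈ E(G2) ✓
  (7,8) → (φ(7),φ(8)) = (3,6) ∈ E(G2) ✓
  (7,10) → (φ(7),φ(10)) = (3,10) ∈ E(G2) ✓
  (9,10) → (φ(9),φ(10)) = (9,10) ∈ E(G2) ✓
All 20 edges of G1 map to edges of G2, and |E(G1)| = |E(G2)| = 20, so φ is a bijection on edges as well as vertices. Hence G1 ≅ G2.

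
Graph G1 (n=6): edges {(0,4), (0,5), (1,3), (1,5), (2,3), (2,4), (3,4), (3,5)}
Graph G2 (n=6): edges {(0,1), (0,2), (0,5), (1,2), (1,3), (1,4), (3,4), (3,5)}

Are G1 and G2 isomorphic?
Yes, isomorphic

The graphs are isomorphic.
One valid mapping φ: V(G1) → V(G2): 0→5, 1→2, 2→4, 3→1, 4→3, 5→0

Verify φ preserves adjacency — for each edge of G1, its image is an edge of G2:
  (0,4) → (φ(0),φ(4)) = (3,5) ∈ E(G2) ✓
  (0,5) → (φ(0),φ(5)) = (0,5) ∈ E(G2) ✓
  (1,3) → (φ(1),φ(3)) = (1,2) ∈ E(G2) ✓
  (1,5) → (φ(1),φ(5)) = (0,2) ∈ E(G2) ✓
  (2,3) → (φ(2),φ(3)) = (1,4) ∈ E(G2) ✓
  (2,4) → (φ(2),φ(4)) = (3,4) ∈ E(G2) ✓
  (3,4) → (φ(3),φ(4)) = (1,3) ∈ E(G2) ✓
  (3,5) → (φ(3),φ(5)) = (0,1) ∈ E(G2) ✓
All 8 edges of G1 map to edges of G2, and |E(G1)| = |E(G2)| = 8, so φ is a bijection on edges as well as vertices. Hence G1 ≅ G2.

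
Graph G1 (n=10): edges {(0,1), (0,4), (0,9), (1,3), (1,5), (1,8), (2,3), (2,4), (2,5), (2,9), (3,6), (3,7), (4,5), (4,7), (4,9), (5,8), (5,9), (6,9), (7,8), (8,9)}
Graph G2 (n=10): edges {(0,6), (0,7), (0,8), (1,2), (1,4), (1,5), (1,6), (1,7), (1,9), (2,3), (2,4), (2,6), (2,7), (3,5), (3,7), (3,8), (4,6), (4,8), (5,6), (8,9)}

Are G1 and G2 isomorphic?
Yes, isomorphic

The graphs are isomorphic.
One valid mapping φ: V(G1) → V(G2): 0→5, 1→3, 2→4, 3→8, 4→6, 5→2, 6→9, 7→0, 8→7, 9→1

Verify φ preserves adjacency — for each edge of G1, its image is an edge of G2:
  (0,1) → (φ(0),φ(1)) = (3,5) ∈ E(G2) ✓
  (0,4) → (φ(0),φ(4)) = (5,6) ∈ E(G2) ✓
  (0,9) → (φ(0),φ(9)) = (1,5) ∈ E(G2) ✓
  (1,3) → (φ(1),φ(3)) = (3,8) ∈ E(G2) ✓
  (1,5) → (φ(1),φ(5)) = (2,3) ∈ E(G2) ✓
  (1,8) → (φ(1),φ(8)) = (3,7) ∈ E(G2) ✓
  (2,3) → (φ(2),φ(3)) = (4,8) ∈ E(G2) ✓
  (2,4) → (φ(2),φ(4)) = (4,6) ∈ E(G2) ✓
  (2,5) → (φ(2),φ(5)) = (2,4) ∈ E(G2) ✓
  (2,9) → (φ(2),φ(9)) = (1,4) ∈ E(G2) ✓
  (3,6) → (φ(3),φ(6)) = (8,9) ∈ E(G2) ✓
  (3,7) → (φ(3),φ(7)) = (0,8) ∈ E(G2) ✓
  (4,5) → (φ(4),φ(5)) = (2,6) ∈ E(G2) ✓
  (4,7) → (φ(4),φ(7)) = (0,6) ∈ E(G2) ✓
  (4,9) → (φ(4),φ(9)) = (1,6) ∈ E(G2) ✓
  (5,8) → (φ(5),φ(8)) = (2,7) ∈ E(G2) ✓
  (5,9) → (φ(5),φ(9)) = (1,2) ∈ E(G2) ✓
  (6,9) → (φ(6),φ(9)) = (1,9) ∈ E(G2) ✓
  (7,8) → (φ(7),φ(8)) = (0,7) ∈ E(G2) ✓
  (8,9) → (φ(8),φ(9)) = (1,7) ∈ E(G2) ✓
All 20 edges of G1 map to edges of G2, and |E(G1)| = |E(G2)| = 20, so φ is a bijection on edges as well as vertices. Hence G1 ≅ G2.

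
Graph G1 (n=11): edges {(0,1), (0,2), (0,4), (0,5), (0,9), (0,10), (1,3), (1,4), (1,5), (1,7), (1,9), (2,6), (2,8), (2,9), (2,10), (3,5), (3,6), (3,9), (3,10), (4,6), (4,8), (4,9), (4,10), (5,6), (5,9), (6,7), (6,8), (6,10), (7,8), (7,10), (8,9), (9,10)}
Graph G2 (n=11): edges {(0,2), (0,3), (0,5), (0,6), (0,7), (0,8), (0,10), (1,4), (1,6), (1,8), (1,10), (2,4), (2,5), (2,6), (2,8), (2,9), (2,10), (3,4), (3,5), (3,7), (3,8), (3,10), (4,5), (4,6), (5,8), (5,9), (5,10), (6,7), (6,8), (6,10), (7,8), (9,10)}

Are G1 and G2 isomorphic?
No, not isomorphic

The graphs are NOT isomorphic.

Counting triangles (3-cliques): G1 has 27, G2 has 31.
Triangle count is an isomorphism invariant, so differing triangle counts rule out isomorphism.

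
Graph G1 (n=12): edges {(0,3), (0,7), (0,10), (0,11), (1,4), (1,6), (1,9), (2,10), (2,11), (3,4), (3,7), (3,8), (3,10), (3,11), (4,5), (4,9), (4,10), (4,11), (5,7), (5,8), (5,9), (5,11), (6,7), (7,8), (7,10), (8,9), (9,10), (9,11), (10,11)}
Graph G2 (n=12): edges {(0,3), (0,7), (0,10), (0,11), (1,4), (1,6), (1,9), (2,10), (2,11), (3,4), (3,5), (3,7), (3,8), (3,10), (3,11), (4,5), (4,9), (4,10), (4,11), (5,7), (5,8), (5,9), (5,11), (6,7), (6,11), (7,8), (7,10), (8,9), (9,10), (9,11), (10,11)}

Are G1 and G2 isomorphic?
No, not isomorphic

The graphs are NOT isomorphic.

Counting edges: G1 has 29 edge(s); G2 has 31 edge(s).
Edge count is an isomorphism invariant (a bijection on vertices induces a bijection on edges), so differing edge counts rule out isomorphism.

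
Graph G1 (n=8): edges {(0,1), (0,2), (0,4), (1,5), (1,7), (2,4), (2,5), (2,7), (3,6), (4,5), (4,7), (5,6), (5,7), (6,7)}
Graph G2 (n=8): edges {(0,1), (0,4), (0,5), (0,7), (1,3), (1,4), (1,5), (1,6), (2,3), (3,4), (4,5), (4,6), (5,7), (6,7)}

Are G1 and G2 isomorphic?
Yes, isomorphic

The graphs are isomorphic.
One valid mapping φ: V(G1) → V(G2): 0→7, 1→6, 2→5, 3→2, 4→0, 5→1, 6→3, 7→4

Verify φ preserves adjacency — for each edge of G1, its image is an edge of G2:
  (0,1) → (φ(0),φ(1)) = (6,7) ∈ E(G2) ✓
  (0,2) → (φ(0),φ(2)) = (5,7) ∈ E(G2) ✓
  (0,4) → (φ(0),φ(4)) = (0,7) ∈ E(G2) ✓
  (1,5) → (φ(1),φ(5)) = (1,6) ∈ E(G2) ✓
  (1,7) → (φ(1),φ(7)) = (4,6) ∈ E(G2) ✓
  (2,4) → (φ(2),φ(4)) = (0,5) ∈ E(G2) ✓
  (2,5) → (φ(2),φ(5)) = (1,5) ∈ E(G2) ✓
  (2,7) → (φ(2),φ(7)) = (4,5) ∈ E(G2) ✓
  (3,6) → (φ(3),φ(6)) = (2,3) ∈ E(G2) ✓
  (4,5) → (φ(4),φ(5)) = (0,1) ∈ E(G2) ✓
  (4,7) → (φ(4),φ(7)) = (0,4) ∈ E(G2) ✓
  (5,6) → (φ(5),φ(6)) = (1,3) ∈ E(G2) ✓
  (5,7) → (φ(5),φ(7)) = (1,4) ∈ E(G2) ✓
  (6,7) → (φ(6),φ(7)) = (3,4) ∈ E(G2) ✓
All 14 edges of G1 map to edges of G2, and |E(G1)| = |E(G2)| = 14, so φ is a bijection on edges as well as vertices. Hence G1 ≅ G2.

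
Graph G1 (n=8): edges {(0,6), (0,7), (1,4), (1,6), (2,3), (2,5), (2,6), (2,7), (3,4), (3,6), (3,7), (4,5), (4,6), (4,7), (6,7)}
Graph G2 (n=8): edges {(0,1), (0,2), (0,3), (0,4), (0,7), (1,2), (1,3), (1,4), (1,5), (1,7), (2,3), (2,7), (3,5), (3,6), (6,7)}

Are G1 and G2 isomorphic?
Yes, isomorphic

The graphs are isomorphic.
One valid mapping φ: V(G1) → V(G2): 0→4, 1→5, 2→7, 3→2, 4→3, 5→6, 6→1, 7→0

Verify φ preserves adjacency — for each edge of G1, its image is an edge of G2:
  (0,6) → (φ(0),φ(6)) = (1,4) ∈ E(G2) ✓
  (0,7) → (φ(0),φ(7)) = (0,4) ∈ E(G2) ✓
  (1,4) → (φ(1),φ(4)) = (3,5) ∈ E(G2) ✓
  (1,6) → (φ(1),φ(6)) = (1,5) ∈ E(G2) ✓
  (2,3) → (φ(2),φ(3)) = (2,7) ∈ E(G2) ✓
  (2,5) → (φ(2),φ(5)) = (6,7) ∈ E(G2) ✓
  (2,6) → (φ(2),φ(6)) = (1,7) ∈ E(G2) ✓
  (2,7) → (φ(2),φ(7)) = (0,7) ∈ E(G2) ✓
  (3,4) → (φ(3),φ(4)) = (2,3) ∈ E(G2) ✓
  (3,6) → (φ(3),φ(6)) = (1,2) ∈ E(G2) ✓
  (3,7) → (φ(3),φ(7)) = (0,2) ∈ E(G2) ✓
  (4,5) → (φ(4),φ(5)) = (3,6) ∈ E(G2) ✓
  (4,6) → (φ(4),φ(6)) = (1,3) ∈ E(G2) ✓
  (4,7) → (φ(4),φ(7)) = (0,3) ∈ E(G2) ✓
  (6,7) → (φ(6),φ(7)) = (0,1) ∈ E(G2) ✓
All 15 edges of G1 map to edges of G2, and |E(G1)| = |E(G2)| = 15, so φ is a bijection on edges as well as vertices. Hence G1 ≅ G2.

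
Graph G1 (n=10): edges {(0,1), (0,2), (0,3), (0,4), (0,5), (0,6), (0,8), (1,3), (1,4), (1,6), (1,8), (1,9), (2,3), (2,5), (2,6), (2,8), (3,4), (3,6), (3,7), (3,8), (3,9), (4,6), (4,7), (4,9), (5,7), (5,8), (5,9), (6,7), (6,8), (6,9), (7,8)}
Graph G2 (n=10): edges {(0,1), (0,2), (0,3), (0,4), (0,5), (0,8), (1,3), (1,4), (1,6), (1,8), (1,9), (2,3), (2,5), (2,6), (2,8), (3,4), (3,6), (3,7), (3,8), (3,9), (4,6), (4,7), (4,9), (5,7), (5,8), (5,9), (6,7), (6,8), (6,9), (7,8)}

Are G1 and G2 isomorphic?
No, not isomorphic

The graphs are NOT isomorphic.

Counting edges: G1 has 31 edge(s); G2 has 30 edge(s).
Edge count is an isomorphism invariant (a bijection on vertices induces a bijection on edges), so differing edge counts rule out isomorphism.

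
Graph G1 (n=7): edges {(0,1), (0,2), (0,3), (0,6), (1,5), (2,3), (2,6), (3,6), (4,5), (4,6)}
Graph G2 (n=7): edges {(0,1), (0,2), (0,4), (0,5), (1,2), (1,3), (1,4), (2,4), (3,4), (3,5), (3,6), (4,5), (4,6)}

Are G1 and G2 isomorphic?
No, not isomorphic

The graphs are NOT isomorphic.

Counting triangles (3-cliques): G1 has 4, G2 has 8.
Triangle count is an isomorphism invariant, so differing triangle counts rule out isomorphism.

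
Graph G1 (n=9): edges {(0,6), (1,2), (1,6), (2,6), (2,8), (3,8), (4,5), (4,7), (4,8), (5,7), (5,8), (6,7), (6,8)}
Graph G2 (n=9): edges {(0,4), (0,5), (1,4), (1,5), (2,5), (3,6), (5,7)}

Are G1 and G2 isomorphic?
No, not isomorphic

The graphs are NOT isomorphic.

Counting triangles (3-cliques): G1 has 4, G2 has 0.
Triangle count is an isomorphism invariant, so differing triangle counts rule out isomorphism.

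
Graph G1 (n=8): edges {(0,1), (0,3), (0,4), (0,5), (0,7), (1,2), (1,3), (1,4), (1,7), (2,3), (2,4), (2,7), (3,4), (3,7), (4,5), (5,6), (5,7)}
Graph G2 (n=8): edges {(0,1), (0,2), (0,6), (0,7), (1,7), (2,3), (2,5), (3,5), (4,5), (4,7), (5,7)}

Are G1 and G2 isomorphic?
No, not isomorphic

The graphs are NOT isomorphic.

Degrees in G1: deg(0)=5, deg(1)=5, deg(2)=4, deg(3)=5, deg(4)=5, deg(5)=4, deg(6)=1, deg(7)=5.
Sorted degree sequence of G1: [5, 5, 5, 5, 5, 4, 4, 1].
Degrees in G2: deg(0)=4, deg(1)=2, deg(2)=3, deg(3)=2, deg(4)=2, deg(5)=4, deg(6)=1, deg(7)=4.
Sorted degree sequence of G2: [4, 4, 4, 3, 2, 2, 2, 1].
The (sorted) degree sequence is an isomorphism invariant, so since G1 and G2 have different degree sequences they cannot be isomorphic.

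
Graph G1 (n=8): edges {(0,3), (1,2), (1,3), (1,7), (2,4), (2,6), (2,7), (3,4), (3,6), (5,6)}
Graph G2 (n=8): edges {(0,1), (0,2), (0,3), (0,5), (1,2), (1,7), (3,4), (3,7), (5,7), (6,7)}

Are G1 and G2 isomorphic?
Yes, isomorphic

The graphs are isomorphic.
One valid mapping φ: V(G1) → V(G2): 0→6, 1→1, 2→0, 3→7, 4→5, 5→4, 6→3, 7→2

Verify φ preserves adjacency — for each edge of G1, its image is an edge of G2:
  (0,3) → (φ(0),φ(3)) = (6,7) ∈ E(G2) ✓
  (1,2) → (φ(1),φ(2)) = (0,1) ∈ E(G2) ✓
  (1,3) → (φ(1),φ(3)) = (1,7) ∈ E(G2) ✓
  (1,7) → (φ(1),φ(7)) = (1,2) ∈ E(G2) ✓
  (2,4) → (φ(2),φ(4)) = (0,5) ∈ E(G2) ✓
  (2,6) → (φ(2),φ(6)) = (0,3) ∈ E(G2) ✓
  (2,7) → (φ(2),φ(7)) = (0,2) ∈ E(G2) ✓
  (3,4) → (φ(3),φ(4)) = (5,7) ∈ E(G2) ✓
  (3,6) → (φ(3),φ(6)) = (3,7) ∈ E(G2) ✓
  (5,6) → (φ(5),φ(6)) = (3,4) ∈ E(G2) ✓
All 10 edges of G1 map to edges of G2, and |E(G1)| = |E(G2)| = 10, so φ is a bijection on edges as well as vertices. Hence G1 ≅ G2.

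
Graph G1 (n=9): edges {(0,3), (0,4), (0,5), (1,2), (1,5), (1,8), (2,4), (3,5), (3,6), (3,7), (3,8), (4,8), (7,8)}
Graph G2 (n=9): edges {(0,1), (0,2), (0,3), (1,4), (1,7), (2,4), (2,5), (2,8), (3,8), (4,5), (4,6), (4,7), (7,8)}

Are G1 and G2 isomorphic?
Yes, isomorphic

The graphs are isomorphic.
One valid mapping φ: V(G1) → V(G2): 0→7, 1→0, 2→3, 3→4, 4→8, 5→1, 6→6, 7→5, 8→2

Verify φ preserves adjacency — for each edge of G1, its image is an edge of G2:
  (0,3) → (φ(0),φ(3)) = (4,7) ∈ E(G2) ✓
  (0,4) → (φ(0),φ(4)) = (7,8) ∈ E(G2) ✓
  (0,5) → (φ(0),φ(5)) = (1,7) ∈ E(G2) ✓
  (1,2) → (φ(1),φ(2)) = (0,3) ∈ E(G2) ✓
  (1,5) → (φ(1),φ(5)) = (0,1) ∈ E(G2) ✓
  (1,8) → (φ(1),φ(8)) = (0,2) ∈ E(G2) ✓
  (2,4) → (φ(2),φ(4)) = (3,8) ∈ E(G2) ✓
  (3,5) → (φ(3),φ(5)) = (1,4) ∈ E(G2) ✓
  (3,6) → (φ(3),φ(6)) = (4,6) ∈ E(G2) ✓
  (3,7) → (φ(3),φ(7)) = (4,5) ∈ E(G2) ✓
  (3,8) → (φ(3),φ(8)) = (2,4) ∈ E(G2) ✓
  (4,8) → (φ(4),φ(8)) = (2,8) ∈ E(G2) ✓
  (7,8) → (φ(7),φ(8)) = (2,5) ∈ E(G2) ✓
All 13 edges of G1 map to edges of G2, and |E(G1)| = |E(G2)| = 13, so φ is a bijection on edges as well as vertices. Hence G1 ≅ G2.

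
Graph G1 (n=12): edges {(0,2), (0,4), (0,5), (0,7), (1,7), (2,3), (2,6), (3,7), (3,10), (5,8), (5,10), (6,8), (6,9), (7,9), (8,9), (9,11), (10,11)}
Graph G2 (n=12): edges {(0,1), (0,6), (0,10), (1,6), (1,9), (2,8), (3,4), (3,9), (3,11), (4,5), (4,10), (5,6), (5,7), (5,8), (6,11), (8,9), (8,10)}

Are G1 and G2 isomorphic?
Yes, isomorphic

The graphs are isomorphic.
One valid mapping φ: V(G1) → V(G2): 0→8, 1→7, 2→10, 3→4, 4→2, 5→9, 6→0, 7→5, 8→1, 9→6, 10→3, 11→11

Verify φ preserves adjacency — for each edge of G1, its image is an edge of G2:
  (0,2) → (φ(0),φ(2)) = (8,10) ∈ E(G2) ✓
  (0,4) → (φ(0),φ(4)) = (2,8) ∈ E(G2) ✓
  (0,5) → (φ(0),φ(5)) = (8,9) ∈ E(G2) ✓
  (0,7) → (φ(0),φ(7)) = (5,8) ∈ E(G2) ✓
  (1,7) → (φ(1),φ(7)) = (5,7) ∈ E(G2) ✓
  (2,3) → (φ(2),φ(3)) = (4,10) ∈ E(G2) ✓
  (2,6) → (φ(2),φ(6)) = (0,10) ∈ E(G2) ✓
  (3,7) → (φ(3),φ(7)) = (4,5) ∈ E(G2) ✓
  (3,10) → (φ(3),φ(10)) = (3,4) ∈ E(G2) ✓
  (5,8) → (φ(5),φ(8)) = (1,9) ∈ E(G2) ✓
  (5,10) → (φ(5),φ(10)) = (3,9) ∈ E(G2) ✓
  (6,8) → (φ(6),φ(8)) = (0,1) ∈ E(G2) ✓
  (6,9) → (φ(6),φ(9)) = (0,6) ∈ E(G2) ✓
  (7,9) → (φ(7),φ(9)) = (5,6) ∈ E(G2) ✓
  (8,9) → (φ(8),φ(9)) = (1,6) ∈ E(G2) ✓
  (9,11) → (φ(9),φ(11)) = (6,11) ∈ E(G2) ✓
  (10,11) → (φ(10),φ(11)) = (3,11) ∈ E(G2) ✓
All 17 edges of G1 map to edges of G2, and |E(G1)| = |E(G2)| = 17, so φ is a bijection on edges as well as vertices. Hence G1 ≅ G2.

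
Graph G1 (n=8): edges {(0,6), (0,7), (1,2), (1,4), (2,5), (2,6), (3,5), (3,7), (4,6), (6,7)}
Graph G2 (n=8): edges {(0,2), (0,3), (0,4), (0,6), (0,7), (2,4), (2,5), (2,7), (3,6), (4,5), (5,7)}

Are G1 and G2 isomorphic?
No, not isomorphic

The graphs are NOT isomorphic.

Counting triangles (3-cliques): G1 has 1, G2 has 5.
Triangle count is an isomorphism invariant, so differing triangle counts rule out isomorphism.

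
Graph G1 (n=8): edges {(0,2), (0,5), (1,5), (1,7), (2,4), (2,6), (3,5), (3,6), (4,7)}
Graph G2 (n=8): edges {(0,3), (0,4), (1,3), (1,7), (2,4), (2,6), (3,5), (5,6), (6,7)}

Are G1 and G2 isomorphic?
Yes, isomorphic

The graphs are isomorphic.
One valid mapping φ: V(G1) → V(G2): 0→5, 1→0, 2→6, 3→1, 4→2, 5→3, 6→7, 7→4

Verify φ preserves adjacency — for each edge of G1, its image is an edge of G2:
  (0,2) → (φ(0),φ(2)) = (5,6) ∈ E(G2) ✓
  (0,5) → (φ(0),φ(5)) = (3,5) ∈ E(G2) ✓
  (1,5) → (φ(1),φ(5)) = (0,3) ∈ E(G2) ✓
  (1,7) → (φ(1),φ(7)) = (0,4) ∈ E(G2) ✓
  (2,4) → (φ(2),φ(4)) = (2,6) ∈ E(G2) ✓
  (2,6) → (φ(2),φ(6)) = (6,7) ∈ E(G2) ✓
  (3,5) → (φ(3),φ(5)) = (1,3) ∈ E(G2) ✓
  (3,6) → (φ(3),φ(6)) = (1,7) ∈ E(G2) ✓
  (4,7) → (φ(4),φ(7)) = (2,4) ∈ E(G2) ✓
All 9 edges of G1 map to edges of G2, and |E(G1)| = |E(G2)| = 9, so φ is a bijection on edges as well as vertices. Hence G1 ≅ G2.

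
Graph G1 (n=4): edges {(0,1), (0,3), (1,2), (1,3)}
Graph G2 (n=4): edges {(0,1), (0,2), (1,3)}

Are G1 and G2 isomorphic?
No, not isomorphic

The graphs are NOT isomorphic.

Counting triangles (3-cliques): G1 has 1, G2 has 0.
Triangle count is an isomorphism invariant, so differing triangle counts rule out isomorphism.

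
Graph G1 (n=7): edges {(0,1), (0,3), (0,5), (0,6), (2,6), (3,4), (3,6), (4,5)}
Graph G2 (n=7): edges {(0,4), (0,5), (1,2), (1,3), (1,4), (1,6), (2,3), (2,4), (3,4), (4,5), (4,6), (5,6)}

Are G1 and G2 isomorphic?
No, not isomorphic

The graphs are NOT isomorphic.

Degrees in G1: deg(0)=4, deg(1)=1, deg(2)=1, deg(3)=3, deg(4)=2, deg(5)=2, deg(6)=3.
Sorted degree sequence of G1: [4, 3, 3, 2, 2, 1, 1].
Degrees in G2: deg(0)=2, deg(1)=4, deg(2)=3, deg(3)=3, deg(4)=6, deg(5)=3, deg(6)=3.
Sorted degree sequence of G2: [6, 4, 3, 3, 3, 3, 2].
The (sorted) degree sequence is an isomorphism invariant, so since G1 and G2 have different degree sequences they cannot be isomorphic.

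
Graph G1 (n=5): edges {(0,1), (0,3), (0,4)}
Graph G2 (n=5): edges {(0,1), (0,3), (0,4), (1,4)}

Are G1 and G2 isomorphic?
No, not isomorphic

The graphs are NOT isomorphic.

Counting edges: G1 has 3 edge(s); G2 has 4 edge(s).
Edge count is an isomorphism invariant (a bijection on vertices induces a bijection on edges), so differing edge counts rule out isomorphism.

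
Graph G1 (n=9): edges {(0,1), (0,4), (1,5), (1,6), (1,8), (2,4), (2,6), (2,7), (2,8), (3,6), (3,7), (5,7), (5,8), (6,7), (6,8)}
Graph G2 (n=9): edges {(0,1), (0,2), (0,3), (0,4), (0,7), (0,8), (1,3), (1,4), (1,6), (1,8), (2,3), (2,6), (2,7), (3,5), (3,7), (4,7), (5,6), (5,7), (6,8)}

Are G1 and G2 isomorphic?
No, not isomorphic

The graphs are NOT isomorphic.

Counting triangles (3-cliques): G1 has 5, G2 has 10.
Triangle count is an isomorphism invariant, so differing triangle counts rule out isomorphism.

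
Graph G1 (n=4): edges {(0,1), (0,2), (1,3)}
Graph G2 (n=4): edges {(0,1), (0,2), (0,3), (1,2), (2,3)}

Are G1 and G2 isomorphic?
No, not isomorphic

The graphs are NOT isomorphic.

Counting triangles (3-cliques): G1 has 0, G2 has 2.
Triangle count is an isomorphism invariant, so differing triangle counts rule out isomorphism.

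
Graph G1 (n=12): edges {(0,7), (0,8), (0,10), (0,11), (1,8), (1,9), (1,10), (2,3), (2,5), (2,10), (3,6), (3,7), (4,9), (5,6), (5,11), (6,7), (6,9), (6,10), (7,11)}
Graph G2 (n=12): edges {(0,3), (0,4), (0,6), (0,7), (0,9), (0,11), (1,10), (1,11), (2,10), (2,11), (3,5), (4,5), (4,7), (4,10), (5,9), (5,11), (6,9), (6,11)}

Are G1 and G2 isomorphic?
No, not isomorphic

The graphs are NOT isomorphic.

Connected components of G1: 1 component(s) with vertex sets [[0, 1, 2, 3, 4, 5, 6, 7, 8, 9, 10, 11]], sizes [12].
Connected components of G2: 2 component(s) with vertex sets [[8], [0, 1, 2, 3, 4, 5, 6, 7, 9, 10, 11]], sizes [1, 11].
The number of connected components (and the multiset of component sizes) is an isomorphism invariant — an isomorphism maps each component of G1 bijectively onto a component of G2. Since G1 has 1 component(s) and G2 has 2, they cannot be isomorphic.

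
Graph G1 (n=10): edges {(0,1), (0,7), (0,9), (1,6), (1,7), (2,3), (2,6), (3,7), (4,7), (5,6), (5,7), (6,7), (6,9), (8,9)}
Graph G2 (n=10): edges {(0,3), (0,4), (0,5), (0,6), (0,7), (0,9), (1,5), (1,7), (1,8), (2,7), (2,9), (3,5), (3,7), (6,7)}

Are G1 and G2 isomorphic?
Yes, isomorphic

The graphs are isomorphic.
One valid mapping φ: V(G1) → V(G2): 0→5, 1→3, 2→2, 3→9, 4→4, 5→6, 6→7, 7→0, 8→8, 9→1

Verify φ preserves adjacency — for each edge of G1, its image is an edge of G2:
  (0,1) → (φ(0),φ(1)) = (3,5) ∈ E(G2) ✓
  (0,7) → (φ(0),φ(7)) = (0,5) ∈ E(G2) ✓
  (0,9) → (φ(0),φ(9)) = (1,5) ∈ E(G2) ✓
  (1,6) → (φ(1),φ(6)) = (3,7) ∈ E(G2) ✓
  (1,7) → (φ(1),φ(7)) = (0,3) ∈ E(G2) ✓
  (2,3) → (φ(2),φ(3)) = (2,9) ∈ E(G2) ✓
  (2,6) → (φ(2),φ(6)) = (2,7) ∈ E(G2) ✓
  (3,7) → (φ(3),φ(7)) = (0,9) ∈ E(G2) ✓
  (4,7) → (φ(4),φ(7)) = (0,4) ∈ E(G2) ✓
  (5,6) → (φ(5),φ(6)) = (6,7) ∈ E(G2) ✓
  (5,7) → (φ(5),φ(7)) = (0,6) ∈ E(G2) ✓
  (6,7) → (φ(6),φ(7)) = (0,7) ∈ E(G2) ✓
  (6,9) → (φ(6),φ(9)) = (1,7) ∈ E(G2) ✓
  (8,9) → (φ(8),φ(9)) = (1,8) ∈ E(G2) ✓
All 14 edges of G1 map to edges of G2, and |E(G1)| = |E(G2)| = 14, so φ is a bijection on edges as well as vertices. Hence G1 ≅ G2.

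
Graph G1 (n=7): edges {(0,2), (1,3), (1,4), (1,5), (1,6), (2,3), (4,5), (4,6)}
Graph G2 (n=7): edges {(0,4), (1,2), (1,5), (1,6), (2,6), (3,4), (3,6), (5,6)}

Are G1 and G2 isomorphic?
Yes, isomorphic

The graphs are isomorphic.
One valid mapping φ: V(G1) → V(G2): 0→0, 1→6, 2→4, 3→3, 4→1, 5→2, 6→5

Verify φ preserves adjacency — for each edge of G1, its image is an edge of G2:
  (0,2) → (φ(0),φ(2)) = (0,4) ∈ E(G2) ✓
  (1,3) → (φ(1),φ(3)) = (3,6) ∈ E(G2) ✓
  (1,4) → (φ(1),φ(4)) = (1,6) ∈ E(G2) ✓
  (1,5) → (φ(1),φ(5)) = (2,6) ∈ E(G2) ✓
  (1,6) → (φ(1),φ(6)) = (5,6) ∈ E(G2) ✓
  (2,3) → (φ(2),φ(3)) = (3,4) ∈ E(G2) ✓
  (4,5) → (φ(4),φ(5)) = (1,2) ∈ E(G2) ✓
  (4,6) → (φ(4),φ(6)) = (1,5) ∈ E(G2) ✓
All 8 edges of G1 map to edges of G2, and |E(G1)| = |E(G2)| = 8, so φ is a bijection on edges as well as vertices. Hence G1 ≅ G2.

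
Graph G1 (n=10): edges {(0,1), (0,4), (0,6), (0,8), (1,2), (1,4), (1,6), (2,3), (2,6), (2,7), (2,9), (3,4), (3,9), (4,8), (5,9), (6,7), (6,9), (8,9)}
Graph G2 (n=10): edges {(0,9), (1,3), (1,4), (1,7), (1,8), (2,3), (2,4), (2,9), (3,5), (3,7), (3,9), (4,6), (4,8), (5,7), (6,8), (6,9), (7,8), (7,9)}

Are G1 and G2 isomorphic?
Yes, isomorphic

The graphs are isomorphic.
One valid mapping φ: V(G1) → V(G2): 0→8, 1→1, 2→3, 3→2, 4→4, 5→0, 6→7, 7→5, 8→6, 9→9

Verify φ preserves adjacency — for each edge of G1, its image is an edge of G2:
  (0,1) → (φ(0),φ(1)) = (1,8) ∈ E(G2) ✓
  (0,4) → (φ(0),φ(4)) = (4,8) ∈ E(G2) ✓
  (0,6) → (φ(0),φ(6)) = (7,8) ∈ E(G2) ✓
  (0,8) → (φ(0),φ(8)) = (6,8) ∈ E(G2) ✓
  (1,2) → (φ(1),φ(2)) = (1,3) ∈ E(G2) ✓
  (1,4) → (φ(1),φ(4)) = (1,4) ∈ E(G2) ✓
  (1,6) → (φ(1),φ(6)) = (1,7) ∈ E(G2) ✓
  (2,3) → (φ(2),φ(3)) = (2,3) ∈ E(G2) ✓
  (2,6) → (φ(2),φ(6)) = (3,7) ∈ E(G2) ✓
  (2,7) → (φ(2),φ(7)) = (3,5) ∈ E(G2) ✓
  (2,9) → (φ(2),φ(9)) = (3,9) ∈ E(G2) ✓
  (3,4) → (φ(3),φ(4)) = (2,4) ∈ E(G2) ✓
  (3,9) → (φ(3),φ(9)) = (2,9) ∈ E(G2) ✓
  (4,8) → (φ(4),φ(8)) = (4,6) ∈ E(G2) ✓
  (5,9) → (φ(5),φ(9)) = (0,9) ∈ E(G2) ✓
  (6,7) → (φ(6),φ(7)) = (5,7) ∈ E(G2) ✓
  (6,9) → (φ(6),φ(9)) = (7,9) ∈ E(G2) ✓
  (8,9) → (φ(8),φ(9)) = (6,9) ∈ E(G2) ✓
All 18 edges of G1 map to edges of G2, and |E(G1)| = |E(G2)| = 18, so φ is a bijection on edges as well as vertices. Hence G1 ≅ G2.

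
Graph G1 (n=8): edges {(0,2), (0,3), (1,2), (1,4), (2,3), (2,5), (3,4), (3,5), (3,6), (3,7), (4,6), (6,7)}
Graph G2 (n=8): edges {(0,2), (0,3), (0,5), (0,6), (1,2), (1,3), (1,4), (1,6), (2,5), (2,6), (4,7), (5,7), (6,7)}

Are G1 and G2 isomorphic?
No, not isomorphic

The graphs are NOT isomorphic.

Degrees in G1: deg(0)=2, deg(1)=2, deg(2)=4, deg(3)=6, deg(4)=3, deg(5)=2, deg(6)=3, deg(7)=2.
Sorted degree sequence of G1: [6, 4, 3, 3, 2, 2, 2, 2].
Degrees in G2: deg(0)=4, deg(1)=4, deg(2)=4, deg(3)=2, deg(4)=2, deg(5)=3, deg(6)=4, deg(7)=3.
Sorted degree sequence of G2: [4, 4, 4, 4, 3, 3, 2, 2].
The (sorted) degree sequence is an isomorphism invariant, so since G1 and G2 have different degree sequences they cannot be isomorphic.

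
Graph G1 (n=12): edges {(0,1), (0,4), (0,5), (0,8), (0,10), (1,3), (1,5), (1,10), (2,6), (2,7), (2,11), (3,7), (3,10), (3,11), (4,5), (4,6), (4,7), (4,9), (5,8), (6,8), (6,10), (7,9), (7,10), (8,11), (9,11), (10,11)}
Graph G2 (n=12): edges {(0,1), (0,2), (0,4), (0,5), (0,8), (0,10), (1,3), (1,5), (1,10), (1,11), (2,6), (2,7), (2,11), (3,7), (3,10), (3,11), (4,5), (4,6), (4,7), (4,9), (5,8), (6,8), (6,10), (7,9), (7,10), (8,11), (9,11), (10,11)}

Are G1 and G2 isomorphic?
No, not isomorphic

The graphs are NOT isomorphic.

Counting edges: G1 has 26 edge(s); G2 has 28 edge(s).
Edge count is an isomorphism invariant (a bijection on vertices induces a bijection on edges), so differing edge counts rule out isomorphism.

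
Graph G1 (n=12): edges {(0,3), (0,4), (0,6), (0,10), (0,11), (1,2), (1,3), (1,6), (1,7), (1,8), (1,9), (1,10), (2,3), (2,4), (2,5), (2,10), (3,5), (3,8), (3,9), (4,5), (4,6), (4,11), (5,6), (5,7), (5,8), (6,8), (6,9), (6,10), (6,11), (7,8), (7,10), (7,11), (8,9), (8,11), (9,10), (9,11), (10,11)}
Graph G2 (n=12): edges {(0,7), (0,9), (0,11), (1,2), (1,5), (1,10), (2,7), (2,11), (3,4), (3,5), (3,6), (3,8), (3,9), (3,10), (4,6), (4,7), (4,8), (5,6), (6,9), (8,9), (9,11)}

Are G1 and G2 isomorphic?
No, not isomorphic

The graphs are NOT isomorphic.

Degrees in G1: deg(0)=5, deg(1)=7, deg(2)=5, deg(3)=6, deg(4)=5, deg(5)=6, deg(6)=8, deg(7)=5, deg(8)=7, deg(9)=6, deg(10)=7, deg(11)=7.
Sorted degree sequence of G1: [8, 7, 7, 7, 7, 6, 6, 6, 5, 5, 5, 5].
Degrees in G2: deg(0)=3, deg(1)=3, deg(2)=3, deg(3)=6, deg(4)=4, deg(5)=3, deg(6)=4, deg(7)=3, deg(8)=3, deg(9)=5, deg(10)=2, deg(11)=3.
Sorted degree sequence of G2: [6, 5, 4, 4, 3, 3, 3, 3, 3, 3, 3, 2].
The (sorted) degree sequence is an isomorphism invariant, so since G1 and G2 have different degree sequences they cannot be isomorphic.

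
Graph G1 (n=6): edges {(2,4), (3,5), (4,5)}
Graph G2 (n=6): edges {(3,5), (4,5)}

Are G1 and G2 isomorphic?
No, not isomorphic

The graphs are NOT isomorphic.

Counting edges: G1 has 3 edge(s); G2 has 2 edge(s).
Edge count is an isomorphism invariant (a bijection on vertices induces a bijection on edges), so differing edge counts rule out isomorphism.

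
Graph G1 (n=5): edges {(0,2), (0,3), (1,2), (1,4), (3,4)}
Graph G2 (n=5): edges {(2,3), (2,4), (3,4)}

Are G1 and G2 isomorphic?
No, not isomorphic

The graphs are NOT isomorphic.

Counting triangles (3-cliques): G1 has 0, G2 has 1.
Triangle count is an isomorphism invariant, so differing triangle counts rule out isomorphism.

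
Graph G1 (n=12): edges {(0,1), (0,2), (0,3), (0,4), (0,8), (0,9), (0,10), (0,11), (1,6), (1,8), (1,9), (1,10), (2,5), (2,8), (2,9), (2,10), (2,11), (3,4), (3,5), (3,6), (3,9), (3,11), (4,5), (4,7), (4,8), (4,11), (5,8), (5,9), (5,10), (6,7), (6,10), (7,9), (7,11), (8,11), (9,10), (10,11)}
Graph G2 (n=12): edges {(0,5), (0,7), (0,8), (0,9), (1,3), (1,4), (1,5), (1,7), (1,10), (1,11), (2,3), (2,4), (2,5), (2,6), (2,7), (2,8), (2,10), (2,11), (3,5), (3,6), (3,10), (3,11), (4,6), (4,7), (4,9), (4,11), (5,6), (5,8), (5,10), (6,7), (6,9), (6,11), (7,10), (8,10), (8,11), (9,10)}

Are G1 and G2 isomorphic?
Yes, isomorphic

The graphs are isomorphic.
One valid mapping φ: V(G1) → V(G2): 0→2, 1→8, 2→3, 3→7, 4→4, 5→1, 6→0, 7→9, 8→11, 9→10, 10→5, 11→6

Verify φ preserves adjacency — for each edge of G1, its image is an edge of G2:
  (0,1) → (φ(0),φ(1)) = (2,8) ∈ E(G2) ✓
  (0,2) → (φ(0),φ(2)) = (2,3) ∈ E(G2) ✓
  (0,3) → (φ(0),φ(3)) = (2,7) ∈ E(G2) ✓
  (0,4) → (φ(0),φ(4)) = (2,4) ∈ E(G2) ✓
  (0,8) → (φ(0),φ(8)) = (2,11) ∈ E(G2) ✓
  (0,9) → (φ(0),φ(9)) = (2,10) ∈ E(G2) ✓
  (0,10) → (φ(0),φ(10)) = (2,5) ∈ E(G2) ✓
  (0,11) → (φ(0),φ(11)) = (2,6) ∈ E(G2) ✓
  (1,6) → (φ(1),φ(6)) = (0,8) ∈ E(G2) ✓
  (1,8) → (φ(1),φ(8)) = (8,11) ∈ E(G2) ✓
  (1,9) → (φ(1),φ(9)) = (8,10) ∈ E(G2) ✓
  (1,10) → (φ(1),φ(10)) = (5,8) ∈ E(G2) ✓
  (2,5) → (φ(2),φ(5)) = (1,3) ∈ E(G2) ✓
  (2,8) → (φ(2),φ(8)) = (3,11) ∈ E(G2) ✓
  (2,9) → (φ(2),φ(9)) = (3,10) ∈ E(G2) ✓
  (2,10) → (φ(2),φ(10)) = (3,5) ∈ E(G2) ✓
  (2,11) → (φ(2),φ(11)) = (3,6) ∈ E(G2) ✓
  (3,4) → (φ(3),φ(4)) = (4,7) ∈ E(G2) ✓
  (3,5) → (φ(3),φ(5)) = (1,7) ∈ E(G2) ✓
  (3,6) → (φ(3),φ(6)) = (0,7) ∈ E(G2) ✓
  (3,9) → (φ(3),φ(9)) = (7,10) ∈ E(G2) ✓
  (3,11) → (φ(3),φ(11)) = (6,7) ∈ E(G2) ✓
  (4,5) → (φ(4),φ(5)) = (1,4) ∈ E(G2) ✓
  (4,7) → (φ(4),φ(7)) = (4,9) ∈ E(G2) ✓
  (4,8) → (φ(4),φ(8)) = (4,11) ∈ E(G2) ✓
  (4,11) → (φ(4),φ(11)) = (4,6) ∈ E(G2) ✓
  (5,8) → (φ(5),φ(8)) = (1,11) ∈ E(G2) ✓
  (5,9) → (φ(5),φ(9)) = (1,10) ∈ E(G2) ✓
  (5,10) → (φ(5),φ(10)) = (1,5) ∈ E(G2) ✓
  (6,7) → (φ(6),φ(7)) = (0,9) ∈ E(G2) ✓
  (6,10) → (φ(6),φ(10)) = (0,5) ∈ E(G2) ✓
  (7,9) → (φ(7),φ(9)) = (9,10) ∈ E(G2) ✓
  (7,11) → (φ(7),φ(11)) = (6,9) ∈ E(G2) ✓
  (8,11) → (φ(8),φ(11)) = (6,11) ∈ E(G2) ✓
  (9,10) → (φ(9),φ(10)) = (5,10) ∈ E(G2) ✓
  (10,11) → (φ(10),φ(11)) = (5,6) ∈ E(G2) ✓
All 36 edges of G1 map to edges of G2, and |E(G1)| = |E(G2)| = 36, so φ is a bijection on edges as well as vertices. Hence G1 ≅ G2.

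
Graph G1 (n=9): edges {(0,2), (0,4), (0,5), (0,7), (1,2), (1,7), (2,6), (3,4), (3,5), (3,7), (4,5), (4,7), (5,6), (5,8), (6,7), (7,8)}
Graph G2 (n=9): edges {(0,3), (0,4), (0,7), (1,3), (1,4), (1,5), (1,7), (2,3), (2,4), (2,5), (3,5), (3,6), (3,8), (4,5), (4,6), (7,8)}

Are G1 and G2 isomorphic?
Yes, isomorphic

The graphs are isomorphic.
One valid mapping φ: V(G1) → V(G2): 0→1, 1→8, 2→7, 3→2, 4→5, 5→4, 6→0, 7→3, 8→6

Verify φ preserves adjacency — for each edge of G1, its image is an edge of G2:
  (0,2) → (φ(0),φ(2)) = (1,7) ∈ E(G2) ✓
  (0,4) → (φ(0),φ(4)) = (1,5) ∈ E(G2) ✓
  (0,5) → (φ(0),φ(5)) = (1,4) ∈ E(G2) ✓
  (0,7) → (φ(0),φ(7)) = (1,3) ∈ E(G2) ✓
  (1,2) → (φ(1),φ(2)) = (7,8) ∈ E(G2) ✓
  (1,7) → (φ(1),φ(7)) = (3,8) ∈ E(G2) ✓
  (2,6) → (φ(2),φ(6)) = (0,7) ∈ E(G2) ✓
  (3,4) → (φ(3),φ(4)) = (2,5) ∈ E(G2) ✓
  (3,5) → (φ(3),φ(5)) = (2,4) ∈ E(G2) ✓
  (3,7) → (φ(3),φ(7)) = (2,3) ∈ E(G2) ✓
  (4,5) → (φ(4),φ(5)) = (4,5) ∈ E(G2) ✓
  (4,7) → (φ(4),φ(7)) = (3,5) ∈ E(G2) ✓
  (5,6) → (φ(5),φ(6)) = (0,4) ∈ E(G2) ✓
  (5,8) → (φ(5),φ(8)) = (4,6) ∈ E(G2) ✓
  (6,7) → (φ(6),φ(7)) = (0,3) ∈ E(G2) ✓
  (7,8) → (φ(7),φ(8)) = (3,6) ∈ E(G2) ✓
All 16 edges of G1 map to edges of G2, and |E(G1)| = |E(G2)| = 16, so φ is a bijection on edges as well as vertices. Hence G1 ≅ G2.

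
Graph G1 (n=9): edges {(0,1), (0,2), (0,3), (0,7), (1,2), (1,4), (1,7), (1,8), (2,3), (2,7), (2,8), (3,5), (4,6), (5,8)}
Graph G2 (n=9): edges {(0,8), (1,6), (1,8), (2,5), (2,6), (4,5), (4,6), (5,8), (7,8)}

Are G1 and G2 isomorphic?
No, not isomorphic

The graphs are NOT isomorphic.

Connected components of G1: 1 component(s) with vertex sets [[0, 1, 2, 3, 4, 5, 6, 7, 8]], sizes [9].
Connected components of G2: 2 component(s) with vertex sets [[3], [0, 1, 2, 4, 5, 6, 7, 8]], sizes [1, 8].
The number of connected components (and the multiset of component sizes) is an isomorphism invariant — an isomorphism maps each component of G1 bijectively onto a component of G2. Since G1 has 1 component(s) and G2 has 2, they cannot be isomorphic.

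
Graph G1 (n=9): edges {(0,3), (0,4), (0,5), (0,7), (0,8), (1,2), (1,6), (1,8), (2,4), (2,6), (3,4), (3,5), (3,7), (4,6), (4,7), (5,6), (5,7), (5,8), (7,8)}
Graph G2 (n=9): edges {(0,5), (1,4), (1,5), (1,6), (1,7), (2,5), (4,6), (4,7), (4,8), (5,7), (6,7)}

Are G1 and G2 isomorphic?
No, not isomorphic

The graphs are NOT isomorphic.

Degrees in G1: deg(0)=5, deg(1)=3, deg(2)=3, deg(3)=4, deg(4)=5, deg(5)=5, deg(6)=4, deg(7)=5, deg(8)=4.
Sorted degree sequence of G1: [5, 5, 5, 5, 4, 4, 4, 3, 3].
Degrees in G2: deg(0)=1, deg(1)=4, deg(2)=1, deg(3)=0, deg(4)=4, deg(5)=4, deg(6)=3, deg(7)=4, deg(8)=1.
Sorted degree sequence of G2: [4, 4, 4, 4, 3, 1, 1, 1, 0].
The (sorted) degree sequence is an isomorphism invariant, so since G1 and G2 have different degree sequences they cannot be isomorphic.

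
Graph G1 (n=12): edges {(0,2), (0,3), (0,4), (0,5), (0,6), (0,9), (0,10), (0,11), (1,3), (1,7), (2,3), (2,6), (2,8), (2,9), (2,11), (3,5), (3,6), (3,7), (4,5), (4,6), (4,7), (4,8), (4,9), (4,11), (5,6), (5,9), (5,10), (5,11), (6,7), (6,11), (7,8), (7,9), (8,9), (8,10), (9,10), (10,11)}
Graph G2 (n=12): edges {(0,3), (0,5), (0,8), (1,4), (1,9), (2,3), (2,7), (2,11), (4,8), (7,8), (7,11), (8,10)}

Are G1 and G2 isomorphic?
No, not isomorphic

The graphs are NOT isomorphic.

Connected components of G1: 1 component(s) with vertex sets [[0, 1, 2, 3, 4, 5, 6, 7, 8, 9, 10, 11]], sizes [12].
Connected components of G2: 2 component(s) with vertex sets [[6], [0, 1, 2, 3, 4, 5, 7, 8, 9, 10, 11]], sizes [1, 11].
The number of connected components (and the multiset of component sizes) is an isomorphism invariant — an isomorphism maps each component of G1 bijectively onto a component of G2. Since G1 has 1 component(s) and G2 has 2, they cannot be isomorphic.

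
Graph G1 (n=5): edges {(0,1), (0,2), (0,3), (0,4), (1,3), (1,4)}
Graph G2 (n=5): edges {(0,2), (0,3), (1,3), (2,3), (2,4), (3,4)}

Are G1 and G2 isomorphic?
Yes, isomorphic

The graphs are isomorphic.
One valid mapping φ: V(G1) → V(G2): 0→3, 1→2, 2→1, 3→4, 4→0

Verify φ preserves adjacency — for each edge of G1, its image is an edge of G2:
  (0,1) → (φ(0),φ(1)) = (2,3) ∈ E(G2) ✓
  (0,2) → (φ(0),φ(2)) = (1,3) ∈ E(G2) ✓
  (0,3) → (φ(0),φ(3)) = (3,4) ∈ E(G2) ✓
  (0,4) → (φ(0),φ(4)) = (0,3) ∈ E(G2) ✓
  (1,3) → (φ(1),φ(3)) = (2,4) ∈ E(G2) ✓
  (1,4) → (φ(1),φ(4)) = (0,2) ∈ E(G2) ✓
All 6 edges of G1 map to edges of G2, and |E(G1)| = |E(G2)| = 6, so φ is a bijection on edges as well as vertices. Hence G1 ≅ G2.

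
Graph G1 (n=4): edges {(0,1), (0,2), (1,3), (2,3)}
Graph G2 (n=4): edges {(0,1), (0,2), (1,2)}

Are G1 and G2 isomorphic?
No, not isomorphic

The graphs are NOT isomorphic.

Counting triangles (3-cliques): G1 has 0, G2 has 1.
Triangle count is an isomorphism invariant, so differing triangle counts rule out isomorphism.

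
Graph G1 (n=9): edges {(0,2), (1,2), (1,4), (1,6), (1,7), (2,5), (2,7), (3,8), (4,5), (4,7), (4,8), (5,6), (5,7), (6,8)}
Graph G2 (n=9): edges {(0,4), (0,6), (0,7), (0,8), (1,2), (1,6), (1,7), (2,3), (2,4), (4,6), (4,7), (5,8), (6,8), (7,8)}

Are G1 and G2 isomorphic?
Yes, isomorphic

The graphs are isomorphic.
One valid mapping φ: V(G1) → V(G2): 0→5, 1→7, 2→8, 3→3, 4→4, 5→6, 6→1, 7→0, 8→2

Verify φ preserves adjacency — for each edge of G1, its image is an edge of G2:
  (0,2) → (φ(0),φ(2)) = (5,8) ∈ E(G2) ✓
  (1,2) → (φ(1),φ(2)) = (7,8) ∈ E(G2) ✓
  (1,4) → (φ(1),φ(4)) = (4,7) ∈ E(G2) ✓
  (1,6) → (φ(1),φ(6)) = (1,7) ∈ E(G2) ✓
  (1,7) → (φ(1),φ(7)) = (0,7) ∈ E(G2) ✓
  (2,5) → (φ(2),φ(5)) = (6,8) ∈ E(G2) ✓
  (2,7) → (φ(2),φ(7)) = (0,8) ∈ E(G2) ✓
  (3,8) → (φ(3),φ(8)) = (2,3) ∈ E(G2) ✓
  (4,5) → (φ(4),φ(5)) = (4,6) ∈ E(G2) ✓
  (4,7) → (φ(4),φ(7)) = (0,4) ∈ E(G2) ✓
  (4,8) → (φ(4),φ(8)) = (2,4) ∈ E(G2) ✓
  (5,6) → (φ(5),φ(6)) = (1,6) ∈ E(G2) ✓
  (5,7) → (φ(5),φ(7)) = (0,6) ∈ E(G2) ✓
  (6,8) → (φ(6),φ(8)) = (1,2) ∈ E(G2) ✓
All 14 edges of G1 map to edges of G2, and |E(G1)| = |E(G2)| = 14, so φ is a bijection on edges as well as vertices. Hence G1 ≅ G2.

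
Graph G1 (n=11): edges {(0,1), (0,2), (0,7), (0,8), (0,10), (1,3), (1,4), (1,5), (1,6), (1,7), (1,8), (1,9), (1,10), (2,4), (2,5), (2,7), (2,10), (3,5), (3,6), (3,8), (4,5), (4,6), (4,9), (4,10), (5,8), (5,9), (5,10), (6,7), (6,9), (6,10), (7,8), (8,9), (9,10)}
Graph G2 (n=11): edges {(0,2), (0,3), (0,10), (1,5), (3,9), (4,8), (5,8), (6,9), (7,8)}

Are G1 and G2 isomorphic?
No, not isomorphic

The graphs are NOT isomorphic.

Connected components of G1: 1 component(s) with vertex sets [[0, 1, 2, 3, 4, 5, 6, 7, 8, 9, 10]], sizes [11].
Connected components of G2: 2 component(s) with vertex sets [[1, 4, 5, 7, 8], [0, 2, 3, 6, 9, 10]], sizes [5, 6].
The number of connected components (and the multiset of component sizes) is an isomorphism invariant — an isomorphism maps each component of G1 bijectively onto a component of G2. Since G1 has 1 component(s) and G2 has 2, they cannot be isomorphic.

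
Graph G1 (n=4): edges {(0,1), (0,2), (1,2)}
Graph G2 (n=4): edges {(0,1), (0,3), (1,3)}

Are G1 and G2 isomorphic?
Yes, isomorphic

The graphs are isomorphic.
One valid mapping φ: V(G1) → V(G2): 0→3, 1→1, 2→0, 3→2

Verify φ preserves adjacency — for each edge of G1, its image is an edge of G2:
  (0,1) → (φ(0),φ(1)) = (1,3) ∈ E(G2) ✓
  (0,2) → (φ(0),φ(2)) = (0,3) ∈ E(G2) ✓
  (1,2) → (φ(1),φ(2)) = (0,1) ∈ E(G2) ✓
All 3 edges of G1 map to edges of G2, and |E(G1)| = |E(G2)| = 3, so φ is a bijection on edges as well as vertices. Hence G1 ≅ G2.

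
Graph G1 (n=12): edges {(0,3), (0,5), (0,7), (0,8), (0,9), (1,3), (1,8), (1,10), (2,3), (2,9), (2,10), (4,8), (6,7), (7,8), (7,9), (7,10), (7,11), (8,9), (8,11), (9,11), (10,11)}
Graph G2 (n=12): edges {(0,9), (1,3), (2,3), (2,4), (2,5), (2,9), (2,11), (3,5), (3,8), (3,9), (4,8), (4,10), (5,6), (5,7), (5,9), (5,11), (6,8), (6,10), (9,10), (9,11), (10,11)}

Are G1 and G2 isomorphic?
Yes, isomorphic

The graphs are isomorphic.
One valid mapping φ: V(G1) → V(G2): 0→3, 1→6, 2→4, 3→8, 4→7, 5→1, 6→0, 7→9, 8→5, 9→2, 10→10, 11→11

Verify φ preserves adjacency — for each edge of G1, its image is an edge of G2:
  (0,3) → (φ(0),φ(3)) = (3,8) ∈ E(G2) ✓
  (0,5) → (φ(0),φ(5)) = (1,3) ∈ E(G2) ✓
  (0,7) → (φ(0),φ(7)) = (3,9) ∈ E(G2) ✓
  (0,8) → (φ(0),φ(8)) = (3,5) ∈ E(G2) ✓
  (0,9) → (φ(0),φ(9)) = (2,3) ∈ E(G2) ✓
  (1,3) → (φ(1),φ(3)) = (6,8) ∈ E(G2) ✓
  (1,8) → (φ(1),φ(8)) = (5,6) ∈ E(G2) ✓
  (1,10) → (φ(1),φ(10)) = (6,10) ∈ E(G2) ✓
  (2,3) → (φ(2),φ(3)) = (4,8) ∈ E(G2) ✓
  (2,9) → (φ(2),φ(9)) = (2,4) ∈ E(G2) ✓
  (2,10) → (φ(2),φ(10)) = (4,10) ∈ E(G2) ✓
  (4,8) → (φ(4),φ(8)) = (5,7) ∈ E(G2) ✓
  (6,7) → (φ(6),φ(7)) = (0,9) ∈ E(G2) ✓
  (7,8) → (φ(7),φ(8)) = (5,9) ∈ E(G2) ✓
  (7,9) → (φ(7),φ(9)) = (2,9) ∈ E(G2) ✓
  (7,10) → (φ(7),φ(10)) = (9,10) ∈ E(G2) ✓
  (7,11) → (φ(7),φ(11)) = (9,11) ∈ E(G2) ✓
  (8,9) → (φ(8),φ(9)) = (2,5) ∈ E(G2) ✓
  (8,11) → (φ(8),φ(11)) = (5,11) ∈ E(G2) ✓
  (9,11) → (φ(9),φ(11)) = (2,11) ∈ E(G2) ✓
  (10,11) → (φ(10),φ(11)) = (10,11) ∈ E(G2) ✓
All 21 edges of G1 map to edges of G2, and |E(G1)| = |E(G2)| = 21, so φ is a bijection on edges as well as vertices. Hence G1 ≅ G2.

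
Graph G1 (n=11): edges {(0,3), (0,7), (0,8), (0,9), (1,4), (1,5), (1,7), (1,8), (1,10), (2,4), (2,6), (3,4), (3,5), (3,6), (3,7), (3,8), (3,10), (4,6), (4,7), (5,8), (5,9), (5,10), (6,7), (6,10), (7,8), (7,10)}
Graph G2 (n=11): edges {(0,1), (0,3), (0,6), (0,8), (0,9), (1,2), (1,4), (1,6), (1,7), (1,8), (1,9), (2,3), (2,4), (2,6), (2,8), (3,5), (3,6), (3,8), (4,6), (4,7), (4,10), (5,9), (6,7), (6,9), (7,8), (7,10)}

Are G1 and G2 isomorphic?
Yes, isomorphic

The graphs are isomorphic.
One valid mapping φ: V(G1) → V(G2): 0→9, 1→8, 2→10, 3→6, 4→7, 5→3, 6→4, 7→1, 8→0, 9→5, 10→2

Verify φ preserves adjacency — for each edge of G1, its image is an edge of G2:
  (0,3) → (φ(0),φ(3)) = (6,9) ∈ E(G2) ✓
  (0,7) → (φ(0),φ(7)) = (1,9) ∈ E(G2) ✓
  (0,8) → (φ(0),φ(8)) = (0,9) ∈ E(G2) ✓
  (0,9) → (φ(0),φ(9)) = (5,9) ∈ E(G2) ✓
  (1,4) → (φ(1),φ(4)) = (7,8) ∈ E(G2) ✓
  (1,5) → (φ(1),φ(5)) = (3,8) ∈ E(G2) ✓
  (1,7) → (φ(1),φ(7)) = (1,8) ∈ E(G2) ✓
  (1,8) → (φ(1),φ(8)) = (0,8) ∈ E(G2) ✓
  (1,10) → (φ(1),φ(10)) = (2,8) ∈ E(G2) ✓
  (2,4) → (φ(2),φ(4)) = (7,10) ∈ E(G2) ✓
  (2,6) → (φ(2),φ(6)) = (4,10) ∈ E(G2) ✓
  (3,4) → (φ(3),φ(4)) = (6,7) ∈ E(G2) ✓
  (3,5) → (φ(3),φ(5)) = (3,6) ∈ E(G2) ✓
  (3,6) → (φ(3),φ(6)) = (4,6) ∈ E(G2) ✓
  (3,7) → (φ(3),φ(7)) = (1,6) ∈ E(G2) ✓
  (3,8) → (φ(3),φ(8)) = (0,6) ∈ E(G2) ✓
  (3,10) → (φ(3),φ(10)) = (2,6) ∈ E(G2) ✓
  (4,6) → (φ(4),φ(6)) = (4,7) ∈ E(G2) ✓
  (4,7) → (φ(4),φ(7)) = (1,7) ∈ E(G2) ✓
  (5,8) → (φ(5),φ(8)) = (0,3) ∈ E(G2) ✓
  (5,9) → (φ(5),φ(9)) = (3,5) ∈ E(G2) ✓
  (5,10) → (φ(5),φ(10)) = (2,3) ∈ E(G2) ✓
  (6,7) → (φ(6),φ(7)) = (1,4) ∈ E(G2) ✓
  (6,10) → (φ(6),φ(10)) = (2,4) ∈ E(G2) ✓
  (7,8) → (φ(7),φ(8)) = (0,1) ∈ E(G2) ✓
  (7,10) → (φ(7),φ(10)) = (1,2) ∈ E(G2) ✓
All 26 edges of G1 map to edges of G2, and |E(G1)| = |E(G2)| = 26, so φ is a bijection on edges as well as vertices. Hence G1 ≅ G2.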